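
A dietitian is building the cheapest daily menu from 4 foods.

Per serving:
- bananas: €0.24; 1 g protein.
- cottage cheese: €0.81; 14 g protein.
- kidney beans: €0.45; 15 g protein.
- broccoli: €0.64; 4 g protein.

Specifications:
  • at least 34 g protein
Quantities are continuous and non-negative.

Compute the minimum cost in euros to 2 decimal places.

€1.02

This is a linear program. Let x1 = servings of bananas, x2 = servings of cottage cheese, x3 = servings of kidney beans, x4 = servings of broccoli.
min 0.24x1 + 0.81x2 + 0.45x3 + 0.64x4 s.t.:
  1x1 + 14x2 + 15x3 + 4x4 ≥ 34   (protein)
  x1, x2, x3, x4 ≥ 0.
The cheapest feasible vertex uses only kidney beans; bananas, cottage cheese, broccoli are not used. The protein requirement is met with equality.
So kidney beans = 2.267 servings.
Total cost: 0.45·2.267 = 1.0202.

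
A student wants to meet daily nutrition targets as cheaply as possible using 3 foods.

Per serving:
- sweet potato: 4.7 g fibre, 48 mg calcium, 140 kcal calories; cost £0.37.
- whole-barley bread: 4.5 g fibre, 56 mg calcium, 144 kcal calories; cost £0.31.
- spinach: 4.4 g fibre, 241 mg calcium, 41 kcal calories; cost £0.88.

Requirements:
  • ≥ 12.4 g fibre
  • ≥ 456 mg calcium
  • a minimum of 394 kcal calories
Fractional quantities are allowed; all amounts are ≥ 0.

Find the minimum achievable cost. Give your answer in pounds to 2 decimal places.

£1.91

Let x1 = servings of sweet potato, x2 = servings of whole-barley bread, x3 = servings of spinach.
min 0.37x1 + 0.31x2 + 0.88x3 with:
  4.7x1 + 4.5x2 + 4.4x3 ≥ 12.4   (fibre)
  48x1 + 56x2 + 241x3 ≥ 456   (calcium)
  140x1 + 144x2 + 41x3 ≥ 394   (calories)
  x1, x2, x3 ≥ 0.
The minimum-cost mix takes nothing from sweet potato — only whole-barley bread, spinach. There the calcium and calories constraints are tight.
Optimal quantities: whole-barley bread = 2.353 servings, spinach = 1.345 servings.
Hence cost = 0.31·2.353 + 0.88·1.345 = £1.9130.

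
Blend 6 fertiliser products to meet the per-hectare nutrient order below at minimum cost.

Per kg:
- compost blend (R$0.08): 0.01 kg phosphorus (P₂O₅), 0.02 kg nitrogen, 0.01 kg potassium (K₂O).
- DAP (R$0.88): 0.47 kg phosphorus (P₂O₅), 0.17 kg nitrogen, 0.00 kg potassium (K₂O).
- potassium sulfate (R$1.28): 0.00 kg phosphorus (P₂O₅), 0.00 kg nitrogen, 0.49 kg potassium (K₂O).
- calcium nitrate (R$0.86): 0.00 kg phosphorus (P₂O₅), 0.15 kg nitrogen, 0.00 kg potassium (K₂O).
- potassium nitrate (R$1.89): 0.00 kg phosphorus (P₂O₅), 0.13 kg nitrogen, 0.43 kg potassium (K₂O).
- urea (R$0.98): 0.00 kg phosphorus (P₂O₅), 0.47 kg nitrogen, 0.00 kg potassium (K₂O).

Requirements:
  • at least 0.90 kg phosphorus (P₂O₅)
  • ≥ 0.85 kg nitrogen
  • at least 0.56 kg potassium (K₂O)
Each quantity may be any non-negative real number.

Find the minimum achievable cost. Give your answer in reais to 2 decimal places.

Let x1 = kg of compost blend, x2 = kg of DAP, x3 = kg of potassium sulfate, x4 = kg of calcium nitrate, x5 = kg of potassium nitrate, x6 = kg of urea.
Minimize 0.08x1 + 0.88x2 + 1.28x3 + 0.86x4 + 1.89x5 + 0.98x6 s.t.:
  0.01x1 + 0.47x2 ≥ 0.9   (phosphorus (P₂O₅))
  0.02x1 + 0.17x2 + 0.15x4 + 0.13x5 + 0.47x6 ≥ 0.85   (nitrogen)
  0.01x1 + 0.49x3 + 0.43x5 ≥ 0.56   (potassium (K₂O))
  x1, x2, x3, x4, x5, x6 ≥ 0.
At the optimum only DAP, potassium sulfate, urea are positive (compost blend, calcium nitrate, potassium nitrate = 0). There the phosphorus (P₂O₅), nitrogen, potassium (K₂O) constraints are tight.
Optimal quantities: DAP = 1.915 kg, potassium sulfate = 1.143 kg, urea = 1.116 kg.
Objective = 0.88·1.915 + 1.28·1.143 + 0.98·1.116 = 4.2419.

R$4.24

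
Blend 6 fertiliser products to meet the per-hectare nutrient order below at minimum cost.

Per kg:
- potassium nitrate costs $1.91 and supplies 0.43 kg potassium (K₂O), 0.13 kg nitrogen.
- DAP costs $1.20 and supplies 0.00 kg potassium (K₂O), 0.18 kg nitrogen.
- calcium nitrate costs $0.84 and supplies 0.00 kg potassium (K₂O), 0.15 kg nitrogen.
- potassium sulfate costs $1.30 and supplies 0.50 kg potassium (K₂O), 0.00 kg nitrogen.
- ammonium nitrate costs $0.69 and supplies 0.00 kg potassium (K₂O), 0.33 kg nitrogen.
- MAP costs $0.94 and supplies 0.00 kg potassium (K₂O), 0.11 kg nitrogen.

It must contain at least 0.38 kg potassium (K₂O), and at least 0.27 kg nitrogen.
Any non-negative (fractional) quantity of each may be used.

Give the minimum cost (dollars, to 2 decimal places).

Let x1 = kg of potassium nitrate, x2 = kg of DAP, x3 = kg of calcium nitrate, x4 = kg of potassium sulfate, x5 = kg of ammonium nitrate, x6 = kg of MAP.
min 1.91x1 + 1.2x2 + 0.84x3 + 1.3x4 + 0.69x5 + 0.94x6 with:
  0.43x1 + 0.5x4 ≥ 0.38   (potassium (K₂O))
  0.13x1 + 0.18x2 + 0.15x3 + 0.33x5 + 0.11x6 ≥ 0.27   (nitrogen)
  x1, x2, x3, x4, x5, x6 ≥ 0.
At the optimum only potassium sulfate, ammonium nitrate are positive (potassium nitrate, DAP, calcium nitrate, MAP = 0). There the potassium (K₂O) and nitrogen constraints are tight.
So potassium sulfate = 0.76 kg, ammonium nitrate = 0.8182 kg.
Objective = 1.3·0.76 + 0.69·0.8182 = 1.5526.

$1.55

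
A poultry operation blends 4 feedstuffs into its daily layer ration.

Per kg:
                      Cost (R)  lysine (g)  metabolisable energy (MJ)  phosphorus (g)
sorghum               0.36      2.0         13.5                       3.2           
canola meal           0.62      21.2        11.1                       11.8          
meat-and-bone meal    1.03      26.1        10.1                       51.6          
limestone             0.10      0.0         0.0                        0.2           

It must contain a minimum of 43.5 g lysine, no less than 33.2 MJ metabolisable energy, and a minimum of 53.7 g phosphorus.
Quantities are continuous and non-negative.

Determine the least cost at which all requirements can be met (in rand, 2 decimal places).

R1.78

Treat it as an LP. Let x1 = kg of sorghum, x2 = kg of canola meal, x3 = kg of meat-and-bone meal, x4 = kg of limestone.
min 0.36x1 + 0.62x2 + 1.03x3 + 0.1x4 s.t.:
  2x1 + 21.2x2 + 26.1x3 ≥ 43.5   (lysine)
  13.5x1 + 11.1x2 + 10.1x3 ≥ 33.2   (metabolisable energy)
  3.2x1 + 11.8x2 + 51.6x3 + 0.2x4 ≥ 53.7   (phosphorus)
  x1, x2, x3, x4 ≥ 0.
The optimal basis is {sorghum, canola meal, meat-and-bone meal}; limestone drops out. There the lysine, metabolisable energy, phosphorus constraints are tight.
Optimal quantities: sorghum = 1.048 kg, canola meal = 1.046 kg, meat-and-bone meal = 0.7364 kg.
Total cost: 0.36·1.048 + 0.62·1.046 + 1.03·0.7364 = 1.7843.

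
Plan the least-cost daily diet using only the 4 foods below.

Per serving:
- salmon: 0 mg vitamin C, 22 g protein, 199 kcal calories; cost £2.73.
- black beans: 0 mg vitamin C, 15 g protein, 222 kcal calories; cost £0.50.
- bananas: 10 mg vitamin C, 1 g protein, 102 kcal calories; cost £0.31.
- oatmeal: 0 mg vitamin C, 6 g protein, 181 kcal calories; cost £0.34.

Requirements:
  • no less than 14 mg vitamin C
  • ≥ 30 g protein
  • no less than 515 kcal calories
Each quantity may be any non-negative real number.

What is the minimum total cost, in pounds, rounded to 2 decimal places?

£1.39

Let x1 = servings of salmon, x2 = servings of black beans, x3 = servings of bananas, x4 = servings of oatmeal.
min 2.73x1 + 0.5x2 + 0.31x3 + 0.34x4 s.t.:
  10x3 ≥ 14   (vitamin C)
  22x1 + 15x2 + 1x3 + 6x4 ≥ 30   (protein)
  199x1 + 222x2 + 102x3 + 181x4 ≥ 515   (calories)
  x1, x2, x3, x4 ≥ 0.
The optimal basis is {black beans, bananas}; salmon, oatmeal drop out. Binding constraints: vitamin C and protein.
So black beans = 1.907 servings, bananas = 1.4 servings.
Objective = 0.5·1.907 + 0.31·1.4 = 1.3875.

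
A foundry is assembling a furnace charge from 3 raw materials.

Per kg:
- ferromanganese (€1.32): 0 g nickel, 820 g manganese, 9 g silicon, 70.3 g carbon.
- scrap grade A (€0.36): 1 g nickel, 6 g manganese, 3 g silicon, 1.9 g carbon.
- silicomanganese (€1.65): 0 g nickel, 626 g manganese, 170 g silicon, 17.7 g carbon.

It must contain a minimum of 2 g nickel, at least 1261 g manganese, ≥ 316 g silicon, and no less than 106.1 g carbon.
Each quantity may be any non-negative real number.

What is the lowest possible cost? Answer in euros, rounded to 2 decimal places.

€4.97

Let x1 = kg of ferromanganese, x2 = kg of scrap grade A, x3 = kg of silicomanganese.
min 1.32x1 + 0.36x2 + 1.65x3 s.t.:
  1x2 ≥ 2   (nickel)
  820x1 + 6x2 + 626x3 ≥ 1261   (manganese)
  9x1 + 3x2 + 170x3 ≥ 316   (silicon)
  70.3x1 + 1.9x2 + 17.7x3 ≥ 106.1   (carbon)
  x1, x2, x3 ≥ 0.
All 3 inputs are positive at the optimum. The nickel, silicon, carbon requirements are met with equality.
So ferromanganese = 1.01 kg, scrap grade A = 2 kg, silicomanganese = 1.77 kg.
Total cost: 1.32·1.01 + 0.36·2 + 1.65·1.77 = 4.9737.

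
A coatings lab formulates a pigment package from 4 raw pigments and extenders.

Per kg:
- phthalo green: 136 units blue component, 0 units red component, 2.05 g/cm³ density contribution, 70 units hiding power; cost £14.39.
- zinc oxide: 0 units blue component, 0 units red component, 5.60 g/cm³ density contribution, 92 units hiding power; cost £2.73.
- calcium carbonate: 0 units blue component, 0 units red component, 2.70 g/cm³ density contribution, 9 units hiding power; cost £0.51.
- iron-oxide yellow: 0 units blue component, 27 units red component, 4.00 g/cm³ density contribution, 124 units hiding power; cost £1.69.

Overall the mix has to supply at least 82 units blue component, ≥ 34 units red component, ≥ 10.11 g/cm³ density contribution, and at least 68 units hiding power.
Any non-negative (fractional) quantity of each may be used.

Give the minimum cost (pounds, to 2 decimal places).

£11.53

Treat it as an LP. Let x1 = kg of phthalo green, x2 = kg of zinc oxide, x3 = kg of calcium carbonate, x4 = kg of iron-oxide yellow.
Minimise 14.39x1 + 2.73x2 + 0.51x3 + 1.69x4 with:
  136x1 ≥ 82   (blue component)
  27x4 ≥ 34   (red component)
  2.05x1 + 5.6x2 + 2.7x3 + 4x4 ≥ 10.11   (density contribution)
  70x1 + 92x2 + 9x3 + 124x4 ≥ 68   (hiding power)
  x1, x2, x3, x4 ≥ 0.
The optimal basis is {phthalo green, calcium carbonate, iron-oxide yellow}; zinc oxide drops out. The blue component, red component, density contribution requirements are met with equality.
So phthalo green = 0.6029 kg, calcium carbonate = 1.421 kg, iron-oxide yellow = 1.259 kg.
Hence cost = 14.39·0.6029 + 0.51·1.421 + 1.69·1.259 = £11.5282.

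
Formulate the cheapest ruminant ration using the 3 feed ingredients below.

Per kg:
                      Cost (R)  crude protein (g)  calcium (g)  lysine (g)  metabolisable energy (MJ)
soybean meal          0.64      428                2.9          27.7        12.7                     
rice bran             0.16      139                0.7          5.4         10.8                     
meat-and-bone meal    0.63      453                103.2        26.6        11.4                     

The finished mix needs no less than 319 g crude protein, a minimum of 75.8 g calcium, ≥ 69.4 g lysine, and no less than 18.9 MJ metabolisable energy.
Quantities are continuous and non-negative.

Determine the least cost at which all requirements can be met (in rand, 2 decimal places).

R1.61

Set it up as a linear program. Let x1 = kg of soybean meal, x2 = kg of rice bran, x3 = kg of meat-and-bone meal.
min 0.64x1 + 0.16x2 + 0.63x3 s.t.:
  428x1 + 139x2 + 453x3 ≥ 319   (crude protein)
  2.9x1 + 0.7x2 + 103.2x3 ≥ 75.8   (calcium)
  27.7x1 + 5.4x2 + 26.6x3 ≥ 69.4   (lysine)
  12.7x1 + 10.8x2 + 11.4x3 ≥ 18.9   (metabolisable energy)
  x1, x2, x3 ≥ 0.
The minimum-cost mix takes nothing from rice bran — only soybean meal, meat-and-bone meal. Binding constraints: calcium and lysine.
Solving gives x1 = 1.85, x3 = 0.6825.
Total cost: 0.64·1.85 + 0.63·0.6825 = 1.6140.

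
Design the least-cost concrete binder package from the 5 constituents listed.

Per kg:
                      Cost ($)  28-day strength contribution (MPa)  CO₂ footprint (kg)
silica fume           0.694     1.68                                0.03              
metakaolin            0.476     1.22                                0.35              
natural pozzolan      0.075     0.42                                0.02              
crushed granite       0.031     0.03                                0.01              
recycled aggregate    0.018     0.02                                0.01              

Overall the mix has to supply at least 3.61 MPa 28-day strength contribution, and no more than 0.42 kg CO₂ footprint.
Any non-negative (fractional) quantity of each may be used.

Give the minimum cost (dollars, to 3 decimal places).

$0.645

Let x1 = kg of silica fume, x2 = kg of metakaolin, x3 = kg of natural pozzolan, x4 = kg of crushed granite, x5 = kg of recycled aggregate.
Minimise 0.694x1 + 0.476x2 + 0.075x3 + 0.031x4 + 0.018x5 s.t.:
  1.68x1 + 1.22x2 + 0.42x3 + 0.03x4 + 0.02x5 ≥ 3.61   (28-day strength contribution)
  0.03x1 + 0.35x2 + 0.02x3 + 0.01x4 + 0.01x5 ≤ 0.42   (CO₂ footprint)
  x1, x2, x3, x4, x5 ≥ 0.
The minimum-cost mix takes nothing from silica fume, metakaolin, crushed granite, recycled aggregate — only natural pozzolan. Binding constraint: 28-day strength contribution.
That vertex is x3 = 8.595.
Total cost: 0.075·8.595 = 0.64463.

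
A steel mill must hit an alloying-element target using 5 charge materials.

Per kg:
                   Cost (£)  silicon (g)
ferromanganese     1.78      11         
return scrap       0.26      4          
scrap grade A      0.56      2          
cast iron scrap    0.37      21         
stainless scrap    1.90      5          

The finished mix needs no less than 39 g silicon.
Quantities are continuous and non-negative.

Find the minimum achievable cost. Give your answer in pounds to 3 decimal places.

£0.687

Treat it as an LP. Let x1 = kg of ferromanganese, x2 = kg of return scrap, x3 = kg of scrap grade A, x4 = kg of cast iron scrap, x5 = kg of stainless scrap.
Minimise 1.78x1 + 0.26x2 + 0.56x3 + 0.37x4 + 1.9x5 s.t.:
  11x1 + 4x2 + 2x3 + 21x4 + 5x5 ≥ 39   (silicon)
  x1, x2, x3, x4, x5 ≥ 0.
The optimal basis is {cast iron scrap}; ferromanganese, return scrap, scrap grade A, stainless scrap drop out. There the silicon constraint is tight.
Optimal quantities: cast iron scrap = 1.857 kg.
Total cost: 0.37·1.857 = 0.68709.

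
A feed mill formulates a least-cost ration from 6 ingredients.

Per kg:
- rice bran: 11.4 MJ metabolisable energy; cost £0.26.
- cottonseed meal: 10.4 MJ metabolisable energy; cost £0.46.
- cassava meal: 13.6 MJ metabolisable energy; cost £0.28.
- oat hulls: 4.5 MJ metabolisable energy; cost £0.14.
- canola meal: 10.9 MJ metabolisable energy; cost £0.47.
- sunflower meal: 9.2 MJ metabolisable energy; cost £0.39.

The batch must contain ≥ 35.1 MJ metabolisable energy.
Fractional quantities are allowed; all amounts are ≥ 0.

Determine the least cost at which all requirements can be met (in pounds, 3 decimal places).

£0.723

Set it up as a linear program. Let x1 = kg of rice bran, x2 = kg of cottonseed meal, x3 = kg of cassava meal, x4 = kg of oat hulls, x5 = kg of canola meal, x6 = kg of sunflower meal.
min 0.26x1 + 0.46x2 + 0.28x3 + 0.14x4 + 0.47x5 + 0.39x6 s.t.:
  11.4x1 + 10.4x2 + 13.6x3 + 4.5x4 + 10.9x5 + 9.2x6 ≥ 35.1   (metabolisable energy)
  x1, x2, x3, x4, x5, x6 ≥ 0.
At the optimum only cassava meal is positive (rice bran, cottonseed meal, oat hulls, canola meal, sunflower meal = 0). There the metabolisable energy constraint is tight.
So cassava meal = 2.581 kg.
Objective = 0.28·2.581 = 0.72268.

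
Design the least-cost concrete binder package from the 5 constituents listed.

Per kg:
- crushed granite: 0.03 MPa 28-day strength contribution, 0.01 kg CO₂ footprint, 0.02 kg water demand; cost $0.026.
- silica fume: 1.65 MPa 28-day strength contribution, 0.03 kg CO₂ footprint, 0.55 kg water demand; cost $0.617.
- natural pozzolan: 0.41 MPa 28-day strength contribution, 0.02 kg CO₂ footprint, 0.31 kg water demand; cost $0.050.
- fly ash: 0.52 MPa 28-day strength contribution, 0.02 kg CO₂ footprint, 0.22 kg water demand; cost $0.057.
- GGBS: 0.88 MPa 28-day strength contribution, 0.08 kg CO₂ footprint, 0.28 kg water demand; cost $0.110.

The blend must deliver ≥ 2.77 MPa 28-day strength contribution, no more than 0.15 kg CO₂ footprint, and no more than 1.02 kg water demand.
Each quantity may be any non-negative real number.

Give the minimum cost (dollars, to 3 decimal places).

$0.451

Set it up as a linear program. Let x1 = kg of crushed granite, x2 = kg of silica fume, x3 = kg of natural pozzolan, x4 = kg of fly ash, x5 = kg of GGBS.
min 0.026x1 + 0.617x2 + 0.05x3 + 0.057x4 + 0.11x5 s.t.:
  0.03x1 + 1.65x2 + 0.41x3 + 0.52x4 + 0.88x5 ≥ 2.77   (28-day strength contribution)
  0.01x1 + 0.03x2 + 0.02x3 + 0.02x4 + 0.08x5 ≤ 0.15   (CO₂ footprint)
  0.02x1 + 0.55x2 + 0.31x3 + 0.22x4 + 0.28x5 ≤ 1.02   (water demand)
  x1, x2, x3, x4, x5 ≥ 0.
The cheapest feasible vertex uses only silica fume, fly ash, GGBS; crushed granite, natural pozzolan are not used. Binding constraints: 28-day strength contribution, CO₂ footprint, water demand.
Solving gives x2 = 0.3023, x4 = 2.403, x5 = 1.161.
Hence cost = 0.617·0.3023 + 0.057·2.403 + 0.11·1.161 = $0.45120.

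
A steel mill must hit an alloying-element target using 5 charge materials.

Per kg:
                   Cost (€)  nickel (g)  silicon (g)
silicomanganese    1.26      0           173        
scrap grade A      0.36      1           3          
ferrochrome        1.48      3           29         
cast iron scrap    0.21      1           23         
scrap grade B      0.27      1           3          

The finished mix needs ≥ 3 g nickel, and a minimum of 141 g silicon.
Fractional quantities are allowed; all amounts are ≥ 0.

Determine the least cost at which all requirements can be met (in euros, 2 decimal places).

Let x1 = kg of silicomanganese, x2 = kg of scrap grade A, x3 = kg of ferrochrome, x4 = kg of cast iron scrap, x5 = kg of scrap grade B.
Minimise 1.26x1 + 0.36x2 + 1.48x3 + 0.21x4 + 0.27x5 s.t.:
  1x2 + 3x3 + 1x4 + 1x5 ≥ 3   (nickel)
  173x1 + 3x2 + 29x3 + 23x4 + 3x5 ≥ 141   (silicon)
  x1, x2, x3, x4, x5 ≥ 0.
The minimum-cost mix takes nothing from scrap grade A, ferrochrome, scrap grade B — only silicomanganese, cast iron scrap. The nickel and silicon requirements are met with equality.
Optimal quantities: silicomanganese = 0.4162 kg, cast iron scrap = 3 kg.
Objective = 1.26·0.4162 + 0.21·3 = 1.1544.

€1.15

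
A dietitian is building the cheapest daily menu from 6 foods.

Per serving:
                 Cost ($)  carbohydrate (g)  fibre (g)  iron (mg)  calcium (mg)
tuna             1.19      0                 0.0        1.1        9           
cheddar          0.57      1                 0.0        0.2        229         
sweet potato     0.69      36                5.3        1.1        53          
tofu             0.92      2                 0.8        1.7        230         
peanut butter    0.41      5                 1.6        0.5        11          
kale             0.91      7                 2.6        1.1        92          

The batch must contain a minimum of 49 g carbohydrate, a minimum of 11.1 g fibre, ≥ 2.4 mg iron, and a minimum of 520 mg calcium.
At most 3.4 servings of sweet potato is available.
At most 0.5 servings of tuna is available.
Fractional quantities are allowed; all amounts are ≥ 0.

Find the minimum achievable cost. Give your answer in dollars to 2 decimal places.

$2.46

Let x1 = servings of tuna, x2 = servings of cheddar, x3 = servings of sweet potato, x4 = servings of tofu, x5 = servings of peanut butter, x6 = servings of kale.
Minimise 1.19x1 + 0.57x2 + 0.69x3 + 0.92x4 + 0.41x5 + 0.91x6 subject to:
  1x2 + 36x3 + 2x4 + 5x5 + 7x6 ≥ 49   (carbohydrate)
  5.3x3 + 0.8x4 + 1.6x5 + 2.6x6 ≥ 11.1   (fibre)
  1.1x1 + 0.2x2 + 1.1x3 + 1.7x4 + 0.5x5 + 1.1x6 ≥ 2.4   (iron)
  9x1 + 229x2 + 53x3 + 230x4 + 11x5 + 92x6 ≥ 520   (calcium)
  x3 ≤ 3.4
  x1 ≤ 0.5
  x1, x2, x3, x4, x5, x6 ≥ 0.
The cheapest feasible vertex uses only cheddar, sweet potato; tuna, tofu, peanut butter, kale are not used. Binding constraints: fibre and calcium.
Optimal quantities: cheddar = 1.786 servings, sweet potato = 2.094 servings.
Hence cost = 0.57·1.786 + 0.69·2.094 = $2.4629.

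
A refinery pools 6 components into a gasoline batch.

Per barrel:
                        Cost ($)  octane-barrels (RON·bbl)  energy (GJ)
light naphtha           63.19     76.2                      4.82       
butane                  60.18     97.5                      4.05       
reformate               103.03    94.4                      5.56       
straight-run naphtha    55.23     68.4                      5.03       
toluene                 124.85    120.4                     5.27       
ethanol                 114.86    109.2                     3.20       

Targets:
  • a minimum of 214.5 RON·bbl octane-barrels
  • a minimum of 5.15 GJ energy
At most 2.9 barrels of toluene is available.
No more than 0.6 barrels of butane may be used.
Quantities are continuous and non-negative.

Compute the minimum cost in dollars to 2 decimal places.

$162.07

This is a linear program. Let x1 = barrels of light naphtha, x2 = barrels of butane, x3 = barrels of reformate, x4 = barrels of straight-run naphtha, x5 = barrels of toluene, x6 = barrels of ethanol.
Minimize 63.19x1 + 60.18x2 + 103.03x3 + 55.23x4 + 124.85x5 + 114.86x6 with:
  76.2x1 + 97.5x2 + 94.4x3 + 68.4x4 + 120.4x5 + 109.2x6 ≥ 214.5   (octane-barrels)
  4.82x1 + 4.05x2 + 5.56x3 + 5.03x4 + 5.27x5 + 3.2x6 ≥ 5.15   (energy)
  x5 ≤ 2.9
  x2 ≤ 0.6
  x1, x2, x3, x4, x5, x6 ≥ 0.
The minimum-cost mix takes nothing from light naphtha, reformate, toluene, ethanol — only butane, straight-run naphtha. There the octane-barrels and the butane cap constraints are tight.
Optimal quantities: butane = 0.6 barrels, straight-run naphtha = 2.2807 barrels.
Hence cost = 60.18·0.6 + 55.23·2.2807 = $162.0711.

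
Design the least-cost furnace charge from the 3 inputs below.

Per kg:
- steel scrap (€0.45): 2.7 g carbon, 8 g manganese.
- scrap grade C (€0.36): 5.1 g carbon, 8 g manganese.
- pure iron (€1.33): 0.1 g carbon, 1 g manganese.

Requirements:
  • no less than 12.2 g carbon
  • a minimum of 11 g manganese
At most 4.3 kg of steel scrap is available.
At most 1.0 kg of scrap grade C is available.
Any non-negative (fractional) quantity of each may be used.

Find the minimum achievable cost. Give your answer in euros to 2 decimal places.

Let x1 = kg of steel scrap, x2 = kg of scrap grade C, x3 = kg of pure iron.
Minimize 0.45x1 + 0.36x2 + 1.33x3 with:
  2.7x1 + 5.1x2 + 0.1x3 ≥ 12.2   (carbon)
  8x1 + 8x2 + 1x3 ≥ 11   (manganese)
  x1 ≤ 4.3
  x2 ≤ 1
  x1, x2, x3 ≥ 0.
The cheapest feasible vertex uses only steel scrap, scrap grade C; pure iron is not used. There the carbon and the scrap grade C cap constraints are tight.
That vertex is x1 = 2.63, x2 = 1.
Cost = 0.45·2.63 + 0.36·1 = 1.5435.

€1.54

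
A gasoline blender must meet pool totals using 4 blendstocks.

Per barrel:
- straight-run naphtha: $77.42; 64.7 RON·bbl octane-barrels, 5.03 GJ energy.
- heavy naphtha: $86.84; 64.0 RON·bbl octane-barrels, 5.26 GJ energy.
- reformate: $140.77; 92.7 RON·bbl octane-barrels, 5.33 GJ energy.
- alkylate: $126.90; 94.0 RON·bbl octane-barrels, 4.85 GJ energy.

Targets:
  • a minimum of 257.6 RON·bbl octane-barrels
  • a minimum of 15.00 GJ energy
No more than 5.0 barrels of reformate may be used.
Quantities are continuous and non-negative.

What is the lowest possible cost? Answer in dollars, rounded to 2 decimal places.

Set it up as a linear program. Let x1 = barrels of straight-run naphtha, x2 = barrels of heavy naphtha, x3 = barrels of reformate, x4 = barrels of alkylate.
Minimise 77.42x1 + 86.84x2 + 140.77x3 + 126.9x4 s.t.:
  64.7x1 + 64x2 + 92.7x3 + 94x4 ≥ 257.6   (octane-barrels)
  5.03x1 + 5.26x2 + 5.33x3 + 4.85x4 ≥ 15   (energy)
  x3 ≤ 5
  x1, x2, x3, x4 ≥ 0.
At the optimum only straight-run naphtha is positive (heavy naphtha, reformate, alkylate = 0). The octane-barrels requirement is met with equality.
Solving gives x1 = 3.98145.
Hence cost = 77.42·3.98145 = $308.2439.

$308.24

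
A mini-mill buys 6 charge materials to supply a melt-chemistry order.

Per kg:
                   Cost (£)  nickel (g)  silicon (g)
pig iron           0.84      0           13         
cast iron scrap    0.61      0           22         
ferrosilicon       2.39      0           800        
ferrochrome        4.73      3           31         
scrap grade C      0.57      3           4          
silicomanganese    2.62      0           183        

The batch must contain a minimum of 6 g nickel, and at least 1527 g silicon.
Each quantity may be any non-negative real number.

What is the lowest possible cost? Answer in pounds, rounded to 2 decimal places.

£5.68

Let x1 = kg of pig iron, x2 = kg of cast iron scrap, x3 = kg of ferrosilicon, x4 = kg of ferrochrome, x5 = kg of scrap grade C, x6 = kg of silicomanganese.
min 0.84x1 + 0.61x2 + 2.39x3 + 4.73x4 + 0.57x5 + 2.62x6 with:
  3x4 + 3x5 ≥ 6   (nickel)
  13x1 + 22x2 + 800x3 + 31x4 + 4x5 + 183x6 ≥ 1527   (silicon)
  x1, x2, x3, x4, x5, x6 ≥ 0.
The cheapest feasible vertex uses only ferrosilicon, scrap grade C; pig iron, cast iron scrap, ferrochrome, silicomanganese are not used. The nickel and silicon requirements are met with equality.
Optimal quantities: ferrosilicon = 1.899 kg, scrap grade C = 2 kg.
Total cost: 2.39·1.899 + 0.57·2 = 5.6786.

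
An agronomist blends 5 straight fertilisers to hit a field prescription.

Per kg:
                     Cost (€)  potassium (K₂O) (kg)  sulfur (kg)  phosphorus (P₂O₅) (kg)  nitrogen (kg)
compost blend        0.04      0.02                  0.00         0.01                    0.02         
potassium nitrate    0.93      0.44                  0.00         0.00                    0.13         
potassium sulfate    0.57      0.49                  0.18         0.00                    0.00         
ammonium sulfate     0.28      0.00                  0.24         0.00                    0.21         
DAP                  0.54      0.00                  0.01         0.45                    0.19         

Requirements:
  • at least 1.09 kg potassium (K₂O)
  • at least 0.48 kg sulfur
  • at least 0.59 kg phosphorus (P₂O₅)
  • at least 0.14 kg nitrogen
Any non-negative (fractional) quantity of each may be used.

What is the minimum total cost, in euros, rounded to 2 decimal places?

€2.05

Let x1 = kg of compost blend, x2 = kg of potassium nitrate, x3 = kg of potassium sulfate, x4 = kg of ammonium sulfate, x5 = kg of DAP.
Minimise 0.04x1 + 0.93x2 + 0.57x3 + 0.28x4 + 0.54x5 with:
  0.02x1 + 0.44x2 + 0.49x3 ≥ 1.09   (potassium (K₂O))
  0.18x3 + 0.24x4 + 0.01x5 ≥ 0.48   (sulfur)
  0.01x1 + 0.45x5 ≥ 0.59   (phosphorus (P₂O₅))
  0.02x1 + 0.13x2 + 0.21x4 + 0.19x5 ≥ 0.14   (nitrogen)
  x1, x2, x3, x4, x5 ≥ 0.
At the optimum only potassium sulfate, ammonium sulfate, DAP are positive (compost blend, potassium nitrate = 0). Binding constraints: potassium (K₂O), sulfur, phosphorus (P₂O₅).
Optimal quantities: potassium sulfate = 2.224 kg, ammonium sulfate = 0.277 kg, DAP = 1.311 kg.
Hence cost = 0.57·2.224 + 0.28·0.277 + 0.54·1.311 = €2.0532.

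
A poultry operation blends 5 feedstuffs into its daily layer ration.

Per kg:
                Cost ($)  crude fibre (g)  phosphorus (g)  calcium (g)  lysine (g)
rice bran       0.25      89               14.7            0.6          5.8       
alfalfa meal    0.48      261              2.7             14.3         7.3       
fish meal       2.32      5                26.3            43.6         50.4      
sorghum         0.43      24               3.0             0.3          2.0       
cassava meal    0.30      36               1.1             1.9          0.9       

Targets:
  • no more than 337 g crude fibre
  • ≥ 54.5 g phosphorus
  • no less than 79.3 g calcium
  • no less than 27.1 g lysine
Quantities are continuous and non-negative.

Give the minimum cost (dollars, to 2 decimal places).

$4.14

This is a linear program. Let x1 = kg of rice bran, x2 = kg of alfalfa meal, x3 = kg of fish meal, x4 = kg of sorghum, x5 = kg of cassava meal.
min 0.25x1 + 0.48x2 + 2.32x3 + 0.43x4 + 0.3x5 subject to:
  89x1 + 261x2 + 5x3 + 24x4 + 36x5 ≤ 337   (crude fibre)
  14.7x1 + 2.7x2 + 26.3x3 + 3x4 + 1.1x5 ≥ 54.5   (phosphorus)
  0.6x1 + 14.3x2 + 43.6x3 + 0.3x4 + 1.9x5 ≥ 79.3   (calcium)
  5.8x1 + 7.3x2 + 50.4x3 + 2x4 + 0.9x5 ≥ 27.1   (lysine)
  x1, x2, x3, x4, x5 ≥ 0.
At the optimum only rice bran, alfalfa meal, fish meal are positive (sorghum, cassava meal = 0). Binding constraints: crude fibre, phosphorus, calcium.
So rice bran = 0.8648 kg, alfalfa meal = 0.9677 kg, fish meal = 1.49 kg.
Hence cost = 0.25·0.8648 + 0.48·0.9677 + 2.32·1.49 = $4.1375.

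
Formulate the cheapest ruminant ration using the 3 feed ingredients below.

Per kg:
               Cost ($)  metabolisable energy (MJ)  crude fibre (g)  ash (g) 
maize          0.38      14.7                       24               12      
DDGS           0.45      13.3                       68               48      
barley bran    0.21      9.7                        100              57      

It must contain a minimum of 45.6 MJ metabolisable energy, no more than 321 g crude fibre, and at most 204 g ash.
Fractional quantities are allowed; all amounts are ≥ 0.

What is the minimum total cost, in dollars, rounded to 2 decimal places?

$1.06

Let x1 = kg of maize, x2 = kg of DDGS, x3 = kg of barley bran.
Minimise 0.38x1 + 0.45x2 + 0.21x3 subject to:
  14.7x1 + 13.3x2 + 9.7x3 ≥ 45.6   (metabolisable energy)
  24x1 + 68x2 + 100x3 ≤ 321   (crude fibre)
  12x1 + 48x2 + 57x3 ≤ 204   (ash)
  x1, x2, x3 ≥ 0.
At the optimum only maize, barley bran are positive (DDGS = 0). The metabolisable energy and crude fibre requirements are met with equality.
Optimal quantities: maize = 1.169 kg, barley bran = 2.929 kg.
Cost = 0.38·1.169 + 0.21·2.929 = 1.0593.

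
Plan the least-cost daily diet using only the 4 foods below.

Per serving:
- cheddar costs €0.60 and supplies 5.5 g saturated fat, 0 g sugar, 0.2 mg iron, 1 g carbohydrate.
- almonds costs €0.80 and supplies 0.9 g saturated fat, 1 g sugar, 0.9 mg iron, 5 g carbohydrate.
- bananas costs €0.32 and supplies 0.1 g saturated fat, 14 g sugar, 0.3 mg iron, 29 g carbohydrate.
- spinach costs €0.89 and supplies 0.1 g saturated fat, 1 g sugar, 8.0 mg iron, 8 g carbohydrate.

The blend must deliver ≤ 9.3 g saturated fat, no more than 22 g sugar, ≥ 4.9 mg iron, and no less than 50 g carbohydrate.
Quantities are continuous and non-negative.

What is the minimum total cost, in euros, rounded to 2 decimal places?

€1.15

Let x1 = servings of cheddar, x2 = servings of almonds, x3 = servings of bananas, x4 = servings of spinach.
Minimize 0.6x1 + 0.8x2 + 0.32x3 + 0.89x4 subject to:
  5.5x1 + 0.9x2 + 0.1x3 + 0.1x4 ≤ 9.3   (saturated fat)
  1x2 + 14x3 + 1x4 ≤ 22   (sugar)
  0.2x1 + 0.9x2 + 0.3x3 + 8x4 ≥ 4.9   (iron)
  1x1 + 5x2 + 29x3 + 8x4 ≥ 50   (carbohydrate)
  x1, x2, x3, x4 ≥ 0.
The minimum-cost mix takes nothing from cheddar, almonds — only bananas, spinach. The sugar and carbohydrate requirements are met with equality.
That vertex is x3 = 1.518, x4 = 0.747.
Cost = 0.32·1.518 + 0.89·0.747 = 1.1506.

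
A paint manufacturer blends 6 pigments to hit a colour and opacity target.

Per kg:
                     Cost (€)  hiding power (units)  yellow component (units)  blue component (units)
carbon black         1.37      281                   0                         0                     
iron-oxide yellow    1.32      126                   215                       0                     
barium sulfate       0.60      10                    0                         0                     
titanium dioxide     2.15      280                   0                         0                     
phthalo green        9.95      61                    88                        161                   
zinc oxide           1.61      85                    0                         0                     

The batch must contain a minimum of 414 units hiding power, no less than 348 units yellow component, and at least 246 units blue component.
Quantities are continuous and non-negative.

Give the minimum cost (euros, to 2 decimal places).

€17.47

Set it up as a linear program. Let x1 = kg of carbon black, x2 = kg of iron-oxide yellow, x3 = kg of barium sulfate, x4 = kg of titanium dioxide, x5 = kg of phthalo green, x6 = kg of zinc oxide.
Minimise 1.37x1 + 1.32x2 + 0.6x3 + 2.15x4 + 9.95x5 + 1.61x6 subject to:
  281x1 + 126x2 + 10x3 + 280x4 + 61x5 + 85x6 ≥ 414   (hiding power)
  215x2 + 88x5 ≥ 348   (yellow component)
  161x5 ≥ 246   (blue component)
  x1, x2, x3, x4, x5, x6 ≥ 0.
The cheapest feasible vertex uses only carbon black, iron-oxide yellow, phthalo green; barium sulfate, titanium dioxide, zinc oxide are not used. Binding constraints: hiding power, yellow component, blue component.
So carbon black = 0.6963 kg, iron-oxide yellow = 0.9932 kg, phthalo green = 1.528 kg.
Objective = 1.37·0.6963 + 1.32·0.9932 + 9.95·1.528 = 17.4686.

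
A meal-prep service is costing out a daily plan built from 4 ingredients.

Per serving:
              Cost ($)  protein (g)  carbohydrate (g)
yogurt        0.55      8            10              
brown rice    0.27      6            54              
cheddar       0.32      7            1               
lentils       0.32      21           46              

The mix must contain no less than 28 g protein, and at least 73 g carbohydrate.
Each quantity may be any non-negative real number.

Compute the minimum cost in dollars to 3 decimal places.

Treat it as an LP. Let x1 = servings of yogurt, x2 = servings of brown rice, x3 = servings of cheddar, x4 = servings of lentils.
min 0.55x1 + 0.27x2 + 0.32x3 + 0.32x4 subject to:
  8x1 + 6x2 + 7x3 + 21x4 ≥ 28   (protein)
  10x1 + 54x2 + 1x3 + 46x4 ≥ 73   (carbohydrate)
  x1, x2, x3, x4 ≥ 0.
The cheapest feasible vertex uses only brown rice, lentils; yogurt, cheddar are not used. Binding constraints: protein and carbohydrate.
That vertex is x2 = 0.2855, x4 = 1.252.
Hence cost = 0.27·0.2855 + 0.32·1.252 = $0.47773.

$0.478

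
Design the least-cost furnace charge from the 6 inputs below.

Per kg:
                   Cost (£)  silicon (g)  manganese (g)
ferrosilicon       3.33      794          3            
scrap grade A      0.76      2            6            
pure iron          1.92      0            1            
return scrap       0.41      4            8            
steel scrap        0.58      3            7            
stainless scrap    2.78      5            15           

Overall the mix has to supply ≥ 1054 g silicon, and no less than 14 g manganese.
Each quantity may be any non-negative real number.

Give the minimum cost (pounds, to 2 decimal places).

Let x1 = kg of ferrosilicon, x2 = kg of scrap grade A, x3 = kg of pure iron, x4 = kg of return scrap, x5 = kg of steel scrap, x6 = kg of stainless scrap.
Minimize 3.33x1 + 0.76x2 + 1.92x3 + 0.41x4 + 0.58x5 + 2.78x6 subject to:
  794x1 + 2x2 + 4x4 + 3x5 + 5x6 ≥ 1054   (silicon)
  3x1 + 6x2 + 1x3 + 8x4 + 7x5 + 15x6 ≥ 14   (manganese)
  x1, x2, x3, x4, x5, x6 ≥ 0.
The cheapest feasible vertex uses only ferrosilicon, return scrap; scrap grade A, pure iron, steel scrap, stainless scrap are not used. There the silicon and manganese constraints are tight.
So ferrosilicon = 1.321 kg, return scrap = 1.255 kg.
Cost = 3.33·1.321 + 0.41·1.255 = 4.9135.

£4.91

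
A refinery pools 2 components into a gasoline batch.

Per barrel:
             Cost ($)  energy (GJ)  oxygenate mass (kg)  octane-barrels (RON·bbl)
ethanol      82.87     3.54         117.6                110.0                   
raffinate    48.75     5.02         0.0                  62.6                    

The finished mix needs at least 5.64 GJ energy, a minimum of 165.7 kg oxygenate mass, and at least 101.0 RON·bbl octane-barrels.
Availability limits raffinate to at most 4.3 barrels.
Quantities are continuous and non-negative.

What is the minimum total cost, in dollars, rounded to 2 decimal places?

$123.10

Let x1 = barrels of ethanol, x2 = barrels of raffinate.
Minimise 82.87x1 + 48.75x2 subject to:
  3.54x1 + 5.02x2 ≥ 5.64   (energy)
  117.6x1 ≥ 165.7   (oxygenate mass)
  110x1 + 62.6x2 ≥ 101   (octane-barrels)
  x2 ≤ 4.3
  x1, x2 ≥ 0.
Both inputs are positive at the optimum. The energy and oxygenate mass requirements are met with equality.
That vertex is x1 = 1.409, x2 = 0.1299.
Hence cost = 82.87·1.409 + 48.75·0.1299 = $123.0965.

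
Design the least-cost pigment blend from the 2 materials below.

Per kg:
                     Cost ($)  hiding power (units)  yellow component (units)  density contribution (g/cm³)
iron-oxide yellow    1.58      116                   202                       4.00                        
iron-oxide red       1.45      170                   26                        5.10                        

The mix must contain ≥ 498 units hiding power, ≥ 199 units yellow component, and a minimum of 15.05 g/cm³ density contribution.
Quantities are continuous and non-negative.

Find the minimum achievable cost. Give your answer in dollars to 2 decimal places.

$4.64

Let x1 = kg of iron-oxide yellow, x2 = kg of iron-oxide red.
min 1.58x1 + 1.45x2 s.t.:
  116x1 + 170x2 ≥ 498   (hiding power)
  202x1 + 26x2 ≥ 199   (yellow component)
  4x1 + 5.1x2 ≥ 15.05   (density contribution)
  x1, x2 ≥ 0.
Both inputs are positive at the optimum. Binding constraints: hiding power and yellow component.
So iron-oxide yellow = 0.6666 kg, iron-oxide red = 2.475 kg.
Hence cost = 1.58·0.6666 + 1.45·2.475 = $4.6420.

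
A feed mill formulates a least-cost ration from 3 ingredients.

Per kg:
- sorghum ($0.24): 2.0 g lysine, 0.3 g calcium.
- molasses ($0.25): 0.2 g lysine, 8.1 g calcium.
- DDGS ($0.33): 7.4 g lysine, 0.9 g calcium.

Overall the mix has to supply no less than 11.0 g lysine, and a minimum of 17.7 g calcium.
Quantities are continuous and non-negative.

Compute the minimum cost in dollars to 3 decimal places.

Set it up as a linear program. Let x1 = kg of sorghum, x2 = kg of molasses, x3 = kg of DDGS.
min 0.24x1 + 0.25x2 + 0.33x3 with:
  2x1 + 0.2x2 + 7.4x3 ≥ 11   (lysine)
  0.3x1 + 8.1x2 + 0.9x3 ≥ 17.7   (calcium)
  x1, x2, x3 ≥ 0.
At the optimum only molasses, DDGS are positive (sorghum = 0). There the lysine and calcium constraints are tight.
That vertex is x2 = 2.026, x3 = 1.432.
Total cost: 0.25·2.026 + 0.33·1.432 = 0.97906.

$0.979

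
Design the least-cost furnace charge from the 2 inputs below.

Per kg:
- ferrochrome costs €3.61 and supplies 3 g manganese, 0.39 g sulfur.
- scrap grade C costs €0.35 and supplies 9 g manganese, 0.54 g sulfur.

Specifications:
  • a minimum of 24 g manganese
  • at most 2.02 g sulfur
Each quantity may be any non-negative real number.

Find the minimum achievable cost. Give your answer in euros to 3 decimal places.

€0.933

Treat it as an LP. Let x1 = kg of ferrochrome, x2 = kg of scrap grade C.
min 3.61x1 + 0.35x2 subject to:
  3x1 + 9x2 ≥ 24   (manganese)
  0.39x1 + 0.54x2 ≤ 2.02   (sulfur)
  x1, x2 ≥ 0.
At the optimum only scrap grade C is positive (ferrochrome = 0). Binding constraint: manganese.
Solving gives x2 = 2.667.
Cost = 0.35·2.667 = 0.93345.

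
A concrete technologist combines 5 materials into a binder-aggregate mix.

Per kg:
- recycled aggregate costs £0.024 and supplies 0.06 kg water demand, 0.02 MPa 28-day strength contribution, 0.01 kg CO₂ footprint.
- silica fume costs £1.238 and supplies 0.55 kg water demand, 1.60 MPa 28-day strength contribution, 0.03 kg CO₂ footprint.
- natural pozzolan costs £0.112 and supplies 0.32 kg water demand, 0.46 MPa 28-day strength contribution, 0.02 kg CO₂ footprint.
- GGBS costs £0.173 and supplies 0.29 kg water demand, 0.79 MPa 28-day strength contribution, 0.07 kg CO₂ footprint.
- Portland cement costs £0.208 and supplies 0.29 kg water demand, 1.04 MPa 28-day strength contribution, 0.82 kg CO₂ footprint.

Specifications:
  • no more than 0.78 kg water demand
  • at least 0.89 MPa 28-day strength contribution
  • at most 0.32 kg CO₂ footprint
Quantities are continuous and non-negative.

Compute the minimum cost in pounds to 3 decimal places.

£0.188

Let x1 = kg of recycled aggregate, x2 = kg of silica fume, x3 = kg of natural pozzolan, x4 = kg of GGBS, x5 = kg of Portland cement.
Minimize 0.024x1 + 1.238x2 + 0.112x3 + 0.173x4 + 0.208x5 subject to:
  0.06x1 + 0.55x2 + 0.32x3 + 0.29x4 + 0.29x5 ≤ 0.78   (water demand)
  0.02x1 + 1.6x2 + 0.46x3 + 0.79x4 + 1.04x5 ≥ 0.89   (28-day strength contribution)
  0.01x1 + 0.03x2 + 0.02x3 + 0.07x4 + 0.82x5 ≤ 0.32   (CO₂ footprint)
  x1, x2, x3, x4, x5 ≥ 0.
At the optimum only GGBS, Portland cement are positive (recycled aggregate, silica fume, natural pozzolan = 0). The 28-day strength contribution and CO₂ footprint requirements are met with equality.
Solving gives x4 = 0.6904, x5 = 0.3313.
Hence cost = 0.173·0.6904 + 0.208·0.3313 = £0.18835.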